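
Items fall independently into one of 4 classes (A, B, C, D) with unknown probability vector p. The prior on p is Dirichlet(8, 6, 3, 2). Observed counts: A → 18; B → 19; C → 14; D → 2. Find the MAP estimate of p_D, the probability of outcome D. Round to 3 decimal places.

The posterior is Dirichlet(αᵢ + nᵢ) = Dirichlet(26, 25, 17, 4).
For a Dirichlet(a₁,…,a_K) with all aᵢ > 1, the mode has j-th component (aⱼ − 1)/(Σaᵢ − K).
Here Σaᵢ = 72 and K = 4, so p_D = (4 − 1)/(72 − 4) = 3/68 ≈ 0.044.

MAP estimate of p_D = 0.044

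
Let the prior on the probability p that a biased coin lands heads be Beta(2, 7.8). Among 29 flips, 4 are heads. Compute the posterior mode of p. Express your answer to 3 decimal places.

Prior: Beta(2, 7.8).
Data: 4 successes in 29 trials. The binomial likelihood contributes p^4(1−p)^25, so the posterior is Beta(2+4, 7.8+25) = Beta(6, 32.8).
For Beta(a, b) with a, b > 1 the mode is (a−1)/(a+b−2) = 5/36.8 ≈ 0.136.

p̂_MAP = 0.136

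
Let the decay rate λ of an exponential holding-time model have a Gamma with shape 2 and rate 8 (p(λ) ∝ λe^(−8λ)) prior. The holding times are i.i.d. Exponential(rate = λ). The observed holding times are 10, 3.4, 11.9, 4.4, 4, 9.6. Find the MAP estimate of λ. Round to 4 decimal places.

The Exponential(rate=λ) likelihood is ∝ λ^n e^(−λΣtᵢ). Here n = 6 and Σtᵢ = 10 + 3.4 + 11.9 + 4.4 + 4 + 9.6 = 43.3.
Posterior ∝ λe^(−8λ) · λ^6e^(−43.3λ) = λ^7e^(−51.3λ), i.e. Gamma(8, 51.3).
Mode = (a−1)/b = 7/51.3 ≈ 0.1365.

λ̂_MAP = 0.1365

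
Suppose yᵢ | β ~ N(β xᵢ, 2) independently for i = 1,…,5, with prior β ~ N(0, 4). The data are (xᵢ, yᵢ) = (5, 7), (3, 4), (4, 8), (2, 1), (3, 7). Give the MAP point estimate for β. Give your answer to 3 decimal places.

log p(β | y) = −Σ(yᵢ − βxᵢ)²/(2·2) − β²/(2·4) + const.
Setting the derivative to zero: Σxᵢ(yᵢ − βxᵢ)/2 − β/4 = 0, so β = Σxᵢyᵢ / (Σxᵢ² + σ²/τ²).
Σxᵢyᵢ = 5·7 + 3·4 + 4·8 + 2·1 + 3·7 = 102; Σxᵢ² = 63; σ²/τ² = 0.5.
β̂_MAP = 102 / (63 + 0.5) = 102/63.5 ≈ 1.606.

β̂_MAP = 1.606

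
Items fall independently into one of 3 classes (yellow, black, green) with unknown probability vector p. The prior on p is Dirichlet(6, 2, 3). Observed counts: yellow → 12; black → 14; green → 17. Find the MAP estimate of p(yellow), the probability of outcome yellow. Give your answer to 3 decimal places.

The posterior is Dirichlet(αᵢ + nᵢ) = Dirichlet(18, 16, 20).
For a Dirichlet(a₁,…,a_K) with all aᵢ > 1, the mode has j-th component (aⱼ − 1)/(Σaᵢ − K).
Here Σaᵢ = 54 and K = 3, so p(yellow) = (18 − 1)/(54 − 3) = 17/51 ≈ 0.333.

MAP estimate of p(yellow) = 0.333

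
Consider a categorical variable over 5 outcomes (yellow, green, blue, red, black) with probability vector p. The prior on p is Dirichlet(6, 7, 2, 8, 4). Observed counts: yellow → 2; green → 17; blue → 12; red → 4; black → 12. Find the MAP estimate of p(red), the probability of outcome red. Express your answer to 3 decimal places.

MAP estimate of p(red) = 0.159

The posterior is Dirichlet(αᵢ + nᵢ) = Dirichlet(8, 24, 14, 12, 16).
For a Dirichlet(a₁,…,a_K) with all aᵢ > 1, the mode has j-th component (aⱼ − 1)/(Σaᵢ − K).
Here Σaᵢ = 74 and K = 5, so p(red) = (12 − 1)/(74 − 5) = 11/69 ≈ 0.159.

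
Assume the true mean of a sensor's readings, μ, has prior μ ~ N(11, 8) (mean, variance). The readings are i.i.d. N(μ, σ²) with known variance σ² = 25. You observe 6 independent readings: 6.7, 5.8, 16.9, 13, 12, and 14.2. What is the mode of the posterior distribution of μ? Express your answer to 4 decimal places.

μ̂_MAP = 11.2849

n = 6; x̄ = (6.7 + 5.8 + 16.9 + 13 + 12 + 14.2)/6 = 68.6/6 = 343/30 ≈ 11.4333.
For a Normal prior and Normal likelihood with known variance, the posterior is Normal; its mode equals its mean, the precision-weighted average.
Prior precision 1/σ₀² = 1/8 = 0.125; data precision n/σ² = 6/25 = 0.24.
μ̂ = (0.125·11 + 0.24·(343/30)) / (0.125 + 0.24) = 4.119/0.365 = 4119/365 ≈ 11.2849.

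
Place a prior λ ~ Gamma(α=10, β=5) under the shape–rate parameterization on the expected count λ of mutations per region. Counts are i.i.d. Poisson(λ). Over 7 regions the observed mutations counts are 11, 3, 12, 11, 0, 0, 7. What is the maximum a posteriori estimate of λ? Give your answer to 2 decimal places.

λ̂_MAP = 4.42

Σxᵢ = 11+3+12+11+0+0+7 = 44, with n = 7.
Posterior ∝ λ^9e^(−5λ) · λ^44e^(−7λ) = λ^53e^(−12λ), i.e. Gamma(shape=54, rate=12).
The mode of a Gamma(a, b) with a ≥ 1 (shape–rate) is (a−1)/b = 53/12 ≈ 4.42.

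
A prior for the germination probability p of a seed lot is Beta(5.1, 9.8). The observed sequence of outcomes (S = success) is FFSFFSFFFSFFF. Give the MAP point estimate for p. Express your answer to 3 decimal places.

p̂_MAP = 0.274

Prior: Beta(5.1, 9.8).
Data: 3 successes in 13 trials (from the sequence). The binomial likelihood contributes p^3(1−p)^10, so the posterior is Beta(5.1+3, 9.8+10) = Beta(8.1, 19.8).
For Beta(a, b) with a, b > 1 the mode is (a−1)/(a+b−2) = 7.1/25.9 ≈ 0.274.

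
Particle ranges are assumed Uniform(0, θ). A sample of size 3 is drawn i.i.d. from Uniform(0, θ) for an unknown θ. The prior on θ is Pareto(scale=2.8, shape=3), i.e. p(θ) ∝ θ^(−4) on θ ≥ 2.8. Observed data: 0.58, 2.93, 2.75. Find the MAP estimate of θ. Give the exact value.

θ̂_MAP = 2.93

The Uniform(0, θ) likelihood is θ^(−n) for θ ≥ max(xᵢ), zero otherwise. Here max(xᵢ) = 2.93.
Posterior ∝ θ^(−4) · θ^(−3) = θ^(−7) on θ ≥ max(2.8, 2.93) = 2.93.
This density is strictly decreasing in θ, so the posterior mode lies at the lower boundary of the support.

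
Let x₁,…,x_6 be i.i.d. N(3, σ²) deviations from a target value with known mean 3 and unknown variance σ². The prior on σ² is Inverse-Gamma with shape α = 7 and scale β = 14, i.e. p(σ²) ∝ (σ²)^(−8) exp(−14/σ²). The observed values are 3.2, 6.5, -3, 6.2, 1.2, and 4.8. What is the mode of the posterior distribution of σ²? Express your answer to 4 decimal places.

Sum of squared deviations about the known mean: SS = (3.2−3)² + (6.5−3)² + (-3−3)² + (6.2−3)² + (1.2−3)² + (4.8−3)² = 65.01.
The Normal likelihood contributes (σ²)^(−n/2) exp(−SS/(2σ²)), so the posterior is Inverse-Gamma(α + n/2, β + SS/2) = Inverse-Gamma(10, 46.505).
The mode of Inverse-Gamma(a, b) is b/(a+1) = 46.505/11 ≈ 4.2277.

σ̂²_MAP = 4.2277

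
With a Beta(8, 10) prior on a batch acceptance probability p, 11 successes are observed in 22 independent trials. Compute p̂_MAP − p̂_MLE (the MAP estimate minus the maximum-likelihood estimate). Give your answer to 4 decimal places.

Posterior is Beta(19, 21); MAP = (19−1)/(40−2) = 18/38 ≈ 0.47368.
MLE ignores the prior: p̂_MLE = k/n = 11/22 ≈ 0.50000.
Difference = 18/38 − 11/22 = -1/38 ≈ -0.0263.

MAP − MLE = -0.0263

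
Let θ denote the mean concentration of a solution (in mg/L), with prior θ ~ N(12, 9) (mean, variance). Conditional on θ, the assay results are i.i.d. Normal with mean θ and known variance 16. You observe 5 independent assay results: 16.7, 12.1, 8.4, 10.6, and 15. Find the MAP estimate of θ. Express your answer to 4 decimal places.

θ̂_MAP = 12.4131

n = 5; x̄ = (16.7 + 12.1 + 8.4 + 10.6 + 15)/5 = 62.8/5 = 12.56.
For a Normal prior and Normal likelihood with known variance, the posterior is Normal; its mode equals its mean, the precision-weighted average.
Prior precision 1/σ₀² = 1/9; data precision n/σ² = 5/16 = 0.3125.
θ̂ = ((1/9)·12 + 0.3125·12.56) / (1/9 + 0.3125) = (631/120)/(61/144) = 3786/305 ≈ 12.4131.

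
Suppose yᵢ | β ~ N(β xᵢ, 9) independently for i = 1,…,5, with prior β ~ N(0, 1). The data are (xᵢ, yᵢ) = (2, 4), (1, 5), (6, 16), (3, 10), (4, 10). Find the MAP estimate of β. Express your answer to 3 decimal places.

β̂_MAP = 2.387

log p(β | y) = −Σ(yᵢ − βxᵢ)²/(2·9) − β²/(2·1) + const.
Setting the derivative to zero: Σxᵢ(yᵢ − βxᵢ)/9 − β/1 = 0, so β = Σxᵢyᵢ / (Σxᵢ² + σ²/τ²).
Σxᵢyᵢ = 2·4 + 1·5 + 6·16 + 3·10 + 4·10 = 179; Σxᵢ² = 66; σ²/τ² = 9.
β̂_MAP = 179 / (66 + 9) = 179/75 ≈ 2.387.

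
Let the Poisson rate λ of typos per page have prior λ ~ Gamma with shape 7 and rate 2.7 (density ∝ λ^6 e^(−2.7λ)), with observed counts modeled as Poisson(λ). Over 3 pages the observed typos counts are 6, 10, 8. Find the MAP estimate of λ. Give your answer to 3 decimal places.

λ̂_MAP = 5.263

Σxᵢ = 6+10+8 = 24, with n = 3.
Posterior ∝ λ^6e^(−2.7λ) · λ^24e^(−3λ) = λ^30e^(−5.7λ), i.e. Gamma(shape=31, rate=5.7).
The mode of a Gamma(a, b) with a ≥ 1 (shape–rate) is (a−1)/b = 30/5.7 ≈ 5.263.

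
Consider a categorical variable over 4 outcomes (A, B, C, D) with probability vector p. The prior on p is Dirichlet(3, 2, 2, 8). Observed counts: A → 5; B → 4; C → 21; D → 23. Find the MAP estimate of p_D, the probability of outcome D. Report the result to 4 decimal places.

The posterior is Dirichlet(αᵢ + nᵢ) = Dirichlet(8, 6, 23, 31).
For a Dirichlet(a₁,…,a_K) with all aᵢ > 1, the mode has j-th component (aⱼ − 1)/(Σaᵢ − K).
Here Σaᵢ = 68 and K = 4, so p_D = (31 − 1)/(68 − 4) = 30/64 ≈ 0.4688.

MAP estimate of p_D = 0.4688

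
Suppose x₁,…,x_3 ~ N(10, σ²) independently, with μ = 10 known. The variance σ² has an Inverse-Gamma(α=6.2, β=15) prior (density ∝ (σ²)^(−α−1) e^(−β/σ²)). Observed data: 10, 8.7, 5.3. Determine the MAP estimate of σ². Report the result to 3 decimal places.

Sum of squared deviations about the known mean: SS = (10−10)² + (8.7−10)² + (5.3−10)² = 23.78.
The Normal likelihood contributes (σ²)^(−n/2) exp(−SS/(2σ²)), so the posterior is Inverse-Gamma(α + n/2, β + SS/2) = Inverse-Gamma(7.7, 26.89).
The mode of Inverse-Gamma(a, b) is b/(a+1) = 26.89/8.7 ≈ 3.091.

σ̂²_MAP = 3.091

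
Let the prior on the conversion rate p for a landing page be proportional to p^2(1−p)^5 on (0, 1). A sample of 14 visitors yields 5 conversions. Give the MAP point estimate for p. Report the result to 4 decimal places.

p̂_MAP = 0.3333

The prior density ∝ p^2(1−p)^5 is the kernel of Beta(3, 6).
Data: 5 successes in 14 trials. The binomial likelihood contributes p^5(1−p)^9, so the posterior is Beta(3+5, 6+9) = Beta(8, 15).
For Beta(a, b) with a, b > 1 the mode is (a−1)/(a+b−2) = 7/21 ≈ 0.3333.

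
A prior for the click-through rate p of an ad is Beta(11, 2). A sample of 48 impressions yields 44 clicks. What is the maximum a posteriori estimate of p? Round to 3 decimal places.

p̂_MAP = 0.915

Prior: Beta(11, 2).
Data: 44 successes in 48 trials. The binomial likelihood contributes p^44(1−p)^4, so the posterior is Beta(11+44, 2+4) = Beta(55, 6).
For Beta(a, b) with a, b > 1 the mode is (a−1)/(a+b−2) = 54/59 ≈ 0.915.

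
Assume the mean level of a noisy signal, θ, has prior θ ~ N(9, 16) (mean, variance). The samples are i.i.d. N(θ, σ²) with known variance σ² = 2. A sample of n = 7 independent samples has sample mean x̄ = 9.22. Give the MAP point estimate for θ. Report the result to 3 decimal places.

n = 7, x̄ = 9.22.
For a Normal prior and Normal likelihood with known variance, the posterior is Normal; its mode equals its mean, the precision-weighted average.
Prior precision 1/σ₀² = 1/16 = 0.0625; data precision n/σ² = 7/2 = 3.5.
θ̂ = (0.0625·9 + 3.5·9.22) / (0.0625 + 3.5) = 32.8325/3.5625 = 13133/1425 ≈ 9.216.

θ̂_MAP = 9.216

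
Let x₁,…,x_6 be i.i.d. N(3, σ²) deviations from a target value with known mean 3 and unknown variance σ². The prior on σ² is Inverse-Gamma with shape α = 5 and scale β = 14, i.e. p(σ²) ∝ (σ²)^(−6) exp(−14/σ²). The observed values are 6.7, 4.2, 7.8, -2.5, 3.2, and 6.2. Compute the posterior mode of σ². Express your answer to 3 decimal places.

Sum of squared deviations about the known mean: SS = (6.7−3)² + (4.2−3)² + (7.8−3)² + (-2.5−3)² + (3.2−3)² + (6.2−3)² = 78.7.
The Normal likelihood contributes (σ²)^(−n/2) exp(−SS/(2σ²)), so the posterior is Inverse-Gamma(α + n/2, β + SS/2) = Inverse-Gamma(8, 53.35).
The mode of Inverse-Gamma(a, b) is b/(a+1) = 53.35/9 ≈ 5.928.

σ̂²_MAP = 5.928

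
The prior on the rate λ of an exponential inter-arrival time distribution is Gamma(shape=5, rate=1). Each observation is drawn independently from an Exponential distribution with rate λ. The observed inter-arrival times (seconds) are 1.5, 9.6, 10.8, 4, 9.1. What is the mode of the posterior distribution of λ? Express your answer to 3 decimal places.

The Exponential(rate=λ) likelihood is ∝ λ^n e^(−λΣtᵢ). Here n = 5 and Σtᵢ = 1.5 + 9.6 + 10.8 + 4 + 9.1 = 35.
Posterior ∝ λ^4e^(−1λ) · λ^5e^(−35λ) = λ^9e^(−36λ), i.e. Gamma(10, 36).
Mode = (a−1)/b = 9/36 ≈ 0.250.

λ̂_MAP = 0.250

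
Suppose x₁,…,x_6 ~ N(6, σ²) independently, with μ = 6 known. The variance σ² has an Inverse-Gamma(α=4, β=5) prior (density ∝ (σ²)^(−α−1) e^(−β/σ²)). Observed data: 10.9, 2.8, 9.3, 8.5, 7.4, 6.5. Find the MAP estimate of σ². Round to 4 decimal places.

σ̂²_MAP = 3.9750

Sum of squared deviations about the known mean: SS = (10.9−6)² + (2.8−6)² + (9.3−6)² + (8.5−6)² + (7.4−6)² + (6.5−6)² = 53.6.
The Normal likelihood contributes (σ²)^(−n/2) exp(−SS/(2σ²)), so the posterior is Inverse-Gamma(α + n/2, β + SS/2) = Inverse-Gamma(7, 31.8).
The mode of Inverse-Gamma(a, b) is b/(a+1) = 31.8/8 ≈ 3.9750.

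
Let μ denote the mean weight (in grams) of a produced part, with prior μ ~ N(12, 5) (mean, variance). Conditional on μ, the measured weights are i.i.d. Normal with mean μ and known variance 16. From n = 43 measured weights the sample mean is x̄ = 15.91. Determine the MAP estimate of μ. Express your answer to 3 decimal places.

μ̂_MAP = 15.639

n = 43, x̄ = 15.91.
For a Normal prior and Normal likelihood with known variance, the posterior is Normal; its mode equals its mean, the precision-weighted average.
Prior precision 1/σ₀² = 1/5 = 0.2; data precision n/σ² = 43/16 = 2.6875.
μ̂ = (0.2·12 + 2.6875·15.91) / (0.2 + 2.6875) = 45.158125/2.8875 = 72253/4620 ≈ 15.639.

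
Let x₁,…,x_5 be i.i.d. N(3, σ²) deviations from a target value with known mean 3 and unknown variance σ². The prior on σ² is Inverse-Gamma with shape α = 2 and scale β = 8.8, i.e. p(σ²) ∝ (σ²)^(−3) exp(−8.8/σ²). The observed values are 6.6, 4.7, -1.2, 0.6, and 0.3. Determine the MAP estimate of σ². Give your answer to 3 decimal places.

Sum of squared deviations about the known mean: SS = (6.6−3)² + (4.7−3)² + (-1.2−3)² + (0.6−3)² + (0.3−3)² = 46.54.
The Normal likelihood contributes (σ²)^(−n/2) exp(−SS/(2σ²)), so the posterior is Inverse-Gamma(α + n/2, β + SS/2) = Inverse-Gamma(4.5, 32.07).
The mode of Inverse-Gamma(a, b) is b/(a+1) = 32.07/5.5 ≈ 5.831.

σ̂²_MAP = 5.831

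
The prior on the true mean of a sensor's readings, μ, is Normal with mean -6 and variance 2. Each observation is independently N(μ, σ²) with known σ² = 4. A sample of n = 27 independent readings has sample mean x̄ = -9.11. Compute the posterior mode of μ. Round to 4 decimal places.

n = 27, x̄ = -9.11.
For a Normal prior and Normal likelihood with known variance, the posterior is Normal; its mode equals its mean, the precision-weighted average.
Prior precision 1/σ₀² = 1/2 = 0.5; data precision n/σ² = 27/4 = 6.75.
μ̂ = (0.5·(-6) + 6.75·(-9.11)) / (0.5 + 6.75) = (-64.4925)/7.25 = -25797/2900 ≈ -8.8955.

μ̂_MAP = -8.8955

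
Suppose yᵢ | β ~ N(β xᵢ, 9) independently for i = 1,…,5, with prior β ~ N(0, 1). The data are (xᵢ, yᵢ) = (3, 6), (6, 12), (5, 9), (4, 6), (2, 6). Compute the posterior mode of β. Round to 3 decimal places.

log p(β | y) = −Σ(yᵢ − βxᵢ)²/(2·9) − β²/(2·1) + const.
Setting the derivative to zero: Σxᵢ(yᵢ − βxᵢ)/9 − β/1 = 0, so β = Σxᵢyᵢ / (Σxᵢ² + σ²/τ²).
Σxᵢyᵢ = 3·6 + 6·12 + 5·9 + 4·6 + 2·6 = 171; Σxᵢ² = 90; σ²/τ² = 9.
β̂_MAP = 171 / (90 + 9) = 171/99 ≈ 1.727.

β̂_MAP = 1.727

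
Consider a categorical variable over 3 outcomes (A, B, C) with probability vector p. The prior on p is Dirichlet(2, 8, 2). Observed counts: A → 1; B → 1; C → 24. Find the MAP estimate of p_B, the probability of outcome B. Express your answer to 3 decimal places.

The posterior is Dirichlet(αᵢ + nᵢ) = Dirichlet(3, 9, 26).
For a Dirichlet(a₁,…,a_K) with all aᵢ > 1, the mode has j-th component (aⱼ − 1)/(Σaᵢ − K).
Here Σaᵢ = 38 and K = 3, so p_B = (9 − 1)/(38 − 3) = 8/35 ≈ 0.229.

MAP estimate of p_B = 0.229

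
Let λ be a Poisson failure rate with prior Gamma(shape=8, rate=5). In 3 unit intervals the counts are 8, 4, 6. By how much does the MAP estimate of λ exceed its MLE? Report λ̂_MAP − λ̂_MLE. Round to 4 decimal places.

MAP − MLE = -2.8750

Σxᵢ = 18. Posterior is Gamma(26, 8); MAP = (26−1)/8 = 25/8 ≈ 3.12500.
MLE = x̄ = 18/3 ≈ 6.00000.
Difference = 25/8 − 18/3 = -23/8 ≈ -2.8750.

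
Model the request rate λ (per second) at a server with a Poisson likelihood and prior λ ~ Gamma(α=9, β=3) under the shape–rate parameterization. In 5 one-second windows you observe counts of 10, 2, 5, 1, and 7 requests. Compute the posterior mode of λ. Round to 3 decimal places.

Σxᵢ = 10+2+5+1+7 = 25, with n = 5.
Posterior ∝ λ^8e^(−3λ) · λ^25e^(−5λ) = λ^33e^(−8λ), i.e. Gamma(shape=34, rate=8).
The mode of a Gamma(a, b) with a ≥ 1 (shape–rate) is (a−1)/b = 33/8 ≈ 4.125.

λ̂_MAP = 4.125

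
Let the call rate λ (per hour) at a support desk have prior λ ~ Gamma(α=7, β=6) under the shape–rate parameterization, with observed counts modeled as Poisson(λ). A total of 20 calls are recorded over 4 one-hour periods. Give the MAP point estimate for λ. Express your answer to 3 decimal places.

Σxᵢ = 20, n = 4.
Posterior ∝ λ^6e^(−6λ) · λ^20e^(−4λ) = λ^26e^(−10λ), i.e. Gamma(shape=27, rate=10).
The mode of a Gamma(a, b) with a ≥ 1 (shape–rate) is (a−1)/b = 26/10 ≈ 2.600.

λ̂_MAP = 2.600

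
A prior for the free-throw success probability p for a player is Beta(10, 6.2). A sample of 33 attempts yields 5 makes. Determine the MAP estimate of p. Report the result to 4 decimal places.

Prior: Beta(10, 6.2).
Data: 5 successes in 33 trials. The binomial likelihood contributes p^5(1−p)^28, so the posterior is Beta(10+5, 6.2+28) = Beta(15, 34.2).
For Beta(a, b) with a, b > 1 the mode is (a−1)/(a+b−2) = 14/47.2 ≈ 0.2966.

p̂_MAP = 0.2966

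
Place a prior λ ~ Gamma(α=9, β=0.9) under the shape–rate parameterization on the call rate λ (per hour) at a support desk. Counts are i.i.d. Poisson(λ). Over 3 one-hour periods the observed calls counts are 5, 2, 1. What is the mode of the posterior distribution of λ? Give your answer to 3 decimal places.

Σxᵢ = 5+2+1 = 8, with n = 3.
Posterior ∝ λ^8e^(−0.9λ) · λ^8e^(−3λ) = λ^16e^(−3.9λ), i.e. Gamma(shape=17, rate=3.9).
The mode of a Gamma(a, b) with a ≥ 1 (shape–rate) is (a−1)/b = 16/3.9 ≈ 4.103.

λ̂_MAP = 4.103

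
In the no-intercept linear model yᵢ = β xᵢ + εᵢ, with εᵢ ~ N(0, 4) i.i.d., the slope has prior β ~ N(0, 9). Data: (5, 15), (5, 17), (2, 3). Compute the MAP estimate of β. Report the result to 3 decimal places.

log p(β | y) = −Σ(yᵢ − βxᵢ)²/(2·4) − β²/(2·9) + const.
Setting the derivative to zero: Σxᵢ(yᵢ − βxᵢ)/4 − β/9 = 0, so β = Σxᵢyᵢ / (Σxᵢ² + σ²/τ²).
Σxᵢyᵢ = 5·15 + 5·17 + 2·3 = 166; Σxᵢ² = 54; σ²/τ² = 4/9.
β̂_MAP = 166 / (54 + 4/9) = 166/(490/9) = 747/245 ≈ 3.049.

β̂_MAP = 3.049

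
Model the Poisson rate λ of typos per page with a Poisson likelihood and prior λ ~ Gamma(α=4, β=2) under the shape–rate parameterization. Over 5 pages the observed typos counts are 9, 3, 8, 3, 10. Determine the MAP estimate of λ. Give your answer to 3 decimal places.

Σxᵢ = 9+3+8+3+10 = 33, with n = 5.
Posterior ∝ λ^3e^(−2λ) · λ^33e^(−5λ) = λ^36e^(−7λ), i.e. Gamma(shape=37, rate=7).
The mode of a Gamma(a, b) with a ≥ 1 (shape–rate) is (a−1)/b = 36/7 ≈ 5.143.

λ̂_MAP = 5.143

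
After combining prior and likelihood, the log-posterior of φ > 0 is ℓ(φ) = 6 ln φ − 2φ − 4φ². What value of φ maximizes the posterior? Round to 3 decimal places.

φ̂_MAP = 0.750

ℓ'(φ) = 6/φ − 2 − 8φ. Setting this to zero and multiplying by φ: 8φ² + 2φ − 6 = 0.
φ = (−2 + √(2² + 4·8·6)) / (2·8) = (−2 + √196) / 16 = (−2 + 14)/16 = 3/4.
ℓ''(φ) = −6/φ² − 8 < 0, confirming a maximum.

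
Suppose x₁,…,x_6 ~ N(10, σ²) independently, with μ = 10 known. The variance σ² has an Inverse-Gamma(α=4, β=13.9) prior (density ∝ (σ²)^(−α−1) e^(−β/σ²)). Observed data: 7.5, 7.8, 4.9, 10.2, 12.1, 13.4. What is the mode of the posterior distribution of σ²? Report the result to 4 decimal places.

Sum of squared deviations about the known mean: SS = (7.5−10)² + (7.8−10)² + (4.9−10)² + (10.2−10)² + (12.1−10)² + (13.4−10)² = 53.11.
The Normal likelihood contributes (σ²)^(−n/2) exp(−SS/(2σ²)), so the posterior is Inverse-Gamma(α + n/2, β + SS/2) = Inverse-Gamma(7, 40.455).
The mode of Inverse-Gamma(a, b) is b/(a+1) = 40.455/8 ≈ 5.0569.

σ̂²_MAP = 5.0569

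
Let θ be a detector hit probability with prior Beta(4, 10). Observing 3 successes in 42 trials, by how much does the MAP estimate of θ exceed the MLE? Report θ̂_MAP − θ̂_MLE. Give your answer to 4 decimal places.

Posterior is Beta(7, 49); MAP = (7−1)/(56−2) = 6/54 ≈ 0.11111.
MLE ignores the prior: θ̂_MLE = k/n = 3/42 ≈ 0.07143.
Difference = 6/54 − 3/42 = 5/126 ≈ 0.0397.

MAP − MLE = 0.0397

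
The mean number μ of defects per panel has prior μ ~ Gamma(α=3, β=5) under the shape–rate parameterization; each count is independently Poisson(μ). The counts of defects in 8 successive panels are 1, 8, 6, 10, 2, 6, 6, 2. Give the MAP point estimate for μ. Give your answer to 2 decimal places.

Σxᵢ = 1+8+6+10+2+6+6+2 = 41, with n = 8.
Posterior ∝ μ^2e^(−5μ) · μ^41e^(−8μ) = μ^43e^(−13μ), i.e. Gamma(shape=44, rate=13).
The mode of a Gamma(a, b) with a ≥ 1 (shape–rate) is (a−1)/b = 43/13 ≈ 3.31.

μ̂_MAP = 3.31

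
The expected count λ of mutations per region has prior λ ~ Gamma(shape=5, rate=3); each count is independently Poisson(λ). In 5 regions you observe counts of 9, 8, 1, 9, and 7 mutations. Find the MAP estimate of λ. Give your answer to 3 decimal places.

Σxᵢ = 9+8+1+9+7 = 34, with n = 5.
Posterior ∝ λ^4e^(−3λ) · λ^34e^(−5λ) = λ^38e^(−8λ), i.e. Gamma(shape=39, rate=8).
The mode of a Gamma(a, b) with a ≥ 1 (shape–rate) is (a−1)/b = 38/8 ≈ 4.750.

λ̂_MAP = 4.750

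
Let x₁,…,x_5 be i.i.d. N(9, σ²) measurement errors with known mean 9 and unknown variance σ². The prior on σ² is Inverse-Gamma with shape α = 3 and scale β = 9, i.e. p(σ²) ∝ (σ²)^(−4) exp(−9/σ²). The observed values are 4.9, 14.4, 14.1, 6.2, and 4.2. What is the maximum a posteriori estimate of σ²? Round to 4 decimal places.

Sum of squared deviations about the known mean: SS = (4.9−9)² + (14.4−9)² + (14.1−9)² + (6.2−9)² + (4.2−9)² = 102.86.
The Normal likelihood contributes (σ²)^(−n/2) exp(−SS/(2σ²)), so the posterior is Inverse-Gamma(α + n/2, β + SS/2) = Inverse-Gamma(5.5, 60.43).
The mode of Inverse-Gamma(a, b) is b/(a+1) = 60.43/6.5 ≈ 9.2969.

σ̂²_MAP = 9.2969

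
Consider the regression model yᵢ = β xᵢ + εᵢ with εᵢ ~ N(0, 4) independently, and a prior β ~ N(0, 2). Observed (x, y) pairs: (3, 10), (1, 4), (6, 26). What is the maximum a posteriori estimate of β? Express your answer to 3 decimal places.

log p(β | y) = −Σ(yᵢ − βxᵢ)²/(2·4) − β²/(2·2) + const.
Setting the derivative to zero: Σxᵢ(yᵢ − βxᵢ)/4 − β/2 = 0, so β = Σxᵢyᵢ / (Σxᵢ² + σ²/τ²).
Σxᵢyᵢ = 3·10 + 1·4 + 6·26 = 190; Σxᵢ² = 46; σ²/τ² = 2.
β̂_MAP = 190 / (46 + 2) = 190/48 ≈ 3.958.

β̂_MAP = 3.958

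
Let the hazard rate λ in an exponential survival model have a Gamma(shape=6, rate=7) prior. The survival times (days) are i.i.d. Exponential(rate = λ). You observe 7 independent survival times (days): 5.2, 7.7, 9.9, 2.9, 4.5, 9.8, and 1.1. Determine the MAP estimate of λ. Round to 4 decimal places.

λ̂_MAP = 0.2495

The Exponential(rate=λ) likelihood is ∝ λ^n e^(−λΣtᵢ). Here n = 7 and Σtᵢ = 5.2 + 7.7 + 9.9 + 2.9 + 4.5 + 9.8 + 1.1 = 41.1.
Posterior ∝ λ^5e^(−7λ) · λ^7e^(−41.1λ) = λ^12e^(−48.1λ), i.e. Gamma(13, 48.1).
Mode = (a−1)/b = 12/48.1 ≈ 0.2495.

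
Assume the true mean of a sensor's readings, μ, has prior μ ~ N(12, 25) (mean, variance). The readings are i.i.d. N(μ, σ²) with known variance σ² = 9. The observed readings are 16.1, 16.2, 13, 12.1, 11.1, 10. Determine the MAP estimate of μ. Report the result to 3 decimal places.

n = 6; x̄ = (16.1 + 16.2 + 13 + 12.1 + 11.1 + 10)/6 = 78.5/6 = 157/12 ≈ 13.0833.
For a Normal prior and Normal likelihood with known variance, the posterior is Normal; its mode equals its mean, the precision-weighted average.
Prior precision 1/σ₀² = 1/25 = 0.04; data precision n/σ² = 6/9 = 2/3.
μ̂ = (0.04·12 + (2/3)·(157/12)) / (0.04 + 2/3) = (4141/450)/(53/75) = 4141/318 ≈ 13.022.

μ̂_MAP = 13.022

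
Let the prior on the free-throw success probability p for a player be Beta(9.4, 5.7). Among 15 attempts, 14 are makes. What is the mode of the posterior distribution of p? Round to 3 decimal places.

p̂_MAP = 0.797

Prior: Beta(9.4, 5.7).
Data: 14 successes in 15 trials. The binomial likelihood contributes p^14(1−p)^1, so the posterior is Beta(9.4+14, 5.7+1) = Beta(23.4, 6.7).
For Beta(a, b) with a, b > 1 the mode is (a−1)/(a+b−2) = 22.4/28.1 ≈ 0.797.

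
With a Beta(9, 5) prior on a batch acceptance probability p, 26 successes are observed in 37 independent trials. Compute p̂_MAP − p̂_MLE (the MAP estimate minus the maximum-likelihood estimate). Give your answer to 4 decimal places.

MAP − MLE = -0.0088

Posterior is Beta(35, 16); MAP = (35−1)/(51−2) = 34/49 ≈ 0.69388.
MLE ignores the prior: p̂_MLE = k/n = 26/37 ≈ 0.70270.
Difference = 34/49 − 26/37 = -16/1813 ≈ -0.0088.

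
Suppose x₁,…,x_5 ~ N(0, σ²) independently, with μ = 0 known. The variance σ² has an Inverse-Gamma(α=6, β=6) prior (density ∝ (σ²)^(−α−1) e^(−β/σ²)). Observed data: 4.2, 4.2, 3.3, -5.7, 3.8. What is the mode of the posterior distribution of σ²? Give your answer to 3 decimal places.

σ̂²_MAP = 5.532

Sum of squared deviations about the known mean: SS = (4.2−0)² + (4.2−0)² + (3.3−0)² + (-5.7−0)² + (3.8−0)² = 93.1.
The Normal likelihood contributes (σ²)^(−n/2) exp(−SS/(2σ²)), so the posterior is Inverse-Gamma(α + n/2, β + SS/2) = Inverse-Gamma(8.5, 52.55).
The mode of Inverse-Gamma(a, b) is b/(a+1) = 52.55/9.5 ≈ 5.532.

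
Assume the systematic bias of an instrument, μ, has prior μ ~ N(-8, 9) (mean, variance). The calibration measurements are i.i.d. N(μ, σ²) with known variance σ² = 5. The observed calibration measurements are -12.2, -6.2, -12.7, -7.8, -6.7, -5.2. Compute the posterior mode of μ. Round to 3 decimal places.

n = 6; x̄ = ((-12.2) + (-6.2) + (-12.7) + (-7.8) + (-6.7) + (-5.2))/6 = -50.8/6 = -127/15 ≈ -8.4667.
For a Normal prior and Normal likelihood with known variance, the posterior is Normal; its mode equals its mean, the precision-weighted average.
Prior precision 1/σ₀² = 1/9; data precision n/σ² = 6/5 = 1.2.
μ̂ = ((1/9)·(-8) + 1.2·(-127/15)) / (1/9 + 1.2) = (-2486/225)/(59/45) = -2486/295 ≈ -8.427.

μ̂_MAP = -8.427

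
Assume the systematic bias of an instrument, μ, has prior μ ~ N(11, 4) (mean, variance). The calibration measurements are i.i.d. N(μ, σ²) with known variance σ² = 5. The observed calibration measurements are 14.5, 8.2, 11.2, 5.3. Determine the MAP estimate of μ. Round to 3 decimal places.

μ̂_MAP = 10.086

n = 4; x̄ = (14.5 + 8.2 + 11.2 + 5.3)/4 = 39.2/4 = 9.8.
For a Normal prior and Normal likelihood with known variance, the posterior is Normal; its mode equals its mean, the precision-weighted average.
Prior precision 1/σ₀² = 1/4 = 0.25; data precision n/σ² = 4/5 = 0.8.
μ̂ = (0.25·11 + 0.8·9.8) / (0.25 + 0.8) = 10.59/1.05 = 353/35 ≈ 10.086.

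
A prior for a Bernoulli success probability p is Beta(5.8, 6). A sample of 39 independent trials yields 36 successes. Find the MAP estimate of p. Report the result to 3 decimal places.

p̂_MAP = 0.836

Prior: Beta(5.8, 6).
Data: 36 successes in 39 trials. The binomial likelihood contributes p^36(1−p)^3, so the posterior is Beta(5.8+36, 6+3) = Beta(41.8, 9).
For Beta(a, b) with a, b > 1 the mode is (a−1)/(a+b−2) = 40.8/48.8 ≈ 0.836.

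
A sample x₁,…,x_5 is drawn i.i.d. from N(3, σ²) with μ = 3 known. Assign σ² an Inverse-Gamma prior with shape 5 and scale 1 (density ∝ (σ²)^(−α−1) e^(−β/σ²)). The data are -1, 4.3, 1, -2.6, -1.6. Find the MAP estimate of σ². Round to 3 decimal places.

Sum of squared deviations about the known mean: SS = (-1−3)² + (4.3−3)² + (1−3)² + (-2.6−3)² + (-1.6−3)² = 74.21.
The Normal likelihood contributes (σ²)^(−n/2) exp(−SS/(2σ²)), so the posterior is Inverse-Gamma(α + n/2, β + SS/2) = Inverse-Gamma(7.5, 38.105).
The mode of Inverse-Gamma(a, b) is b/(a+1) = 38.105/8.5 ≈ 4.483.

σ̂²_MAP = 4.483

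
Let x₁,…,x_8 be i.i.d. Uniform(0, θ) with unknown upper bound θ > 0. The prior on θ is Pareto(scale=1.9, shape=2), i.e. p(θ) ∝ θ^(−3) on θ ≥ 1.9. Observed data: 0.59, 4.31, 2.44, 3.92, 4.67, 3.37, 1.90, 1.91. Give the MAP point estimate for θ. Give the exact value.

The Uniform(0, θ) likelihood is θ^(−n) for θ ≥ max(xᵢ), zero otherwise. Here max(xᵢ) = 4.67.
Posterior ∝ θ^(−3) · θ^(−8) = θ^(−11) on θ ≥ max(1.9, 4.67) = 4.67.
This density is strictly decreasing in θ, so the posterior mode lies at the lower boundary of the support.

θ̂_MAP = 4.67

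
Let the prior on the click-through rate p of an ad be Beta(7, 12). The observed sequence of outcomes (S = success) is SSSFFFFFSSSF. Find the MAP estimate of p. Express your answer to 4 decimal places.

Prior: Beta(7, 12).
Data: 6 successes in 12 trials (from the sequence). The binomial likelihood contributes p^6(1−p)^6, so the posterior is Beta(7+6, 12+6) = Beta(13, 18).
For Beta(a, b) with a, b > 1 the mode is (a−1)/(a+b−2) = 12/29 ≈ 0.4138.

p̂_MAP = 0.4138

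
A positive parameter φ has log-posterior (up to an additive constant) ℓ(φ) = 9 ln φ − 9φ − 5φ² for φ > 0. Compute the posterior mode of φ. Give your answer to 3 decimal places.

ℓ'(φ) = 9/φ − 9 − 10φ. Setting this to zero and multiplying by φ: 10φ² + 9φ − 9 = 0.
φ = (−9 + √(9² + 4·10·9)) / (2·10) = (−9 + √441) / 20 = (−9 + 21)/20 = 3/5.
ℓ''(φ) = −9/φ² − 10 < 0, confirming a maximum.

φ̂_MAP = 0.600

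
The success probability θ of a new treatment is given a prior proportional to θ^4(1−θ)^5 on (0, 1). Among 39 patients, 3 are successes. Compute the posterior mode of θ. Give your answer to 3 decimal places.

θ̂_MAP = 0.146

The prior density ∝ θ^4(1−θ)^5 is the kernel of Beta(5, 6).
Data: 3 successes in 39 trials. The binomial likelihood contributes θ^3(1−θ)^36, so the posterior is Beta(5+3, 6+36) = Beta(8, 42).
For Beta(a, b) with a, b > 1 the mode is (a−1)/(a+b−2) = 7/48 ≈ 0.146.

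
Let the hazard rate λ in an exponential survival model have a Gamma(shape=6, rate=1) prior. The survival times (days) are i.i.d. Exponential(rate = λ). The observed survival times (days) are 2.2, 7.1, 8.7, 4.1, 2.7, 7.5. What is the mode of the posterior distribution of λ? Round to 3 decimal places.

The Exponential(rate=λ) likelihood is ∝ λ^n e^(−λΣtᵢ). Here n = 6 and Σtᵢ = 2.2 + 7.1 + 8.7 + 4.1 + 2.7 + 7.5 = 32.3.
Posterior ∝ λ^5e^(−1λ) · λ^6e^(−32.3λ) = λ^11e^(−33.3λ), i.e. Gamma(12, 33.3).
Mode = (a−1)/b = 11/33.3 ≈ 0.330.

λ̂_MAP = 0.330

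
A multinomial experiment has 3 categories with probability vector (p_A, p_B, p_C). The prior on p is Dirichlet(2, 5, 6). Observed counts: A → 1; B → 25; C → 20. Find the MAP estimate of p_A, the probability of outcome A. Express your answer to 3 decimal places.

MAP estimate of p_A = 0.036

The posterior is Dirichlet(αᵢ + nᵢ) = Dirichlet(3, 30, 26).
For a Dirichlet(a₁,…,a_K) with all aᵢ > 1, the mode has j-th component (aⱼ − 1)/(Σaᵢ − K).
Here Σaᵢ = 59 and K = 3, so p_A = (3 − 1)/(59 − 3) = 2/56 ≈ 0.036.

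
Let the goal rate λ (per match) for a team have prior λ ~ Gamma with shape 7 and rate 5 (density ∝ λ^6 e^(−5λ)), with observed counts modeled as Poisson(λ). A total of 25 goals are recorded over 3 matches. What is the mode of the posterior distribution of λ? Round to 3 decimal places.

λ̂_MAP = 3.875

Σxᵢ = 25, n = 3.
Posterior ∝ λ^6e^(−5λ) · λ^25e^(−3λ) = λ^31e^(−8λ), i.e. Gamma(shape=32, rate=8).
The mode of a Gamma(a, b) with a ≥ 1 (shape–rate) is (a−1)/b = 31/8 ≈ 3.875.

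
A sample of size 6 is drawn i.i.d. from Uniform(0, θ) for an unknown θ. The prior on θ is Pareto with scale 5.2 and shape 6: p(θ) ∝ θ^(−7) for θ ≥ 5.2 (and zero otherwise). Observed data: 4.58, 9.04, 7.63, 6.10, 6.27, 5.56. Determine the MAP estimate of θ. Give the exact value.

The Uniform(0, θ) likelihood is θ^(−n) for θ ≥ max(xᵢ), zero otherwise. Here max(xᵢ) = 9.04.
Posterior ∝ θ^(−7) · θ^(−6) = θ^(−13) on θ ≥ max(5.2, 9.04) = 9.04.
This density is strictly decreasing in θ, so the posterior mode lies at the lower boundary of the support.

θ̂_MAP = 9.04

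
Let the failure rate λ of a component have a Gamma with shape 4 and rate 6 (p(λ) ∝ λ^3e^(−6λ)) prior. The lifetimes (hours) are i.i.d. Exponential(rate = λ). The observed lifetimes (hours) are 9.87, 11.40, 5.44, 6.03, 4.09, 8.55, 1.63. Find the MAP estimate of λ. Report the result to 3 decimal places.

λ̂_MAP = 0.189

The Exponential(rate=λ) likelihood is ∝ λ^n e^(−λΣtᵢ). Here n = 7 and Σtᵢ = 9.87 + 11.40 + 5.44 + 6.03 + 4.09 + 8.55 + 1.63 = 47.01.
Posterior ∝ λ^3e^(−6λ) · λ^7e^(−47.01λ) = λ^10e^(−53.01λ), i.e. Gamma(11, 53.01).
Mode = (a−1)/b = 10/53.01 ≈ 0.189.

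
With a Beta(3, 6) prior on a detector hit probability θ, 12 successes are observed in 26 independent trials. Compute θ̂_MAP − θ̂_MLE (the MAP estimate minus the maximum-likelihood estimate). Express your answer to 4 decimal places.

Posterior is Beta(15, 20); MAP = (15−1)/(35−2) = 14/33 ≈ 0.42424.
MLE ignores the prior: θ̂_MLE = k/n = 12/26 ≈ 0.46154.
Difference = 14/33 − 12/26 = -16/429 ≈ -0.0373.

MAP − MLE = -0.0373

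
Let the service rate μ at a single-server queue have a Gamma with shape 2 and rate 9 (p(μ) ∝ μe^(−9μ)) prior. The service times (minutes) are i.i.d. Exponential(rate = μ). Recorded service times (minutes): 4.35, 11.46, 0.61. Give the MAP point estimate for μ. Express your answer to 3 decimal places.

The Exponential(rate=μ) likelihood is ∝ μ^n e^(−μΣtᵢ). Here n = 3 and Σtᵢ = 4.35 + 11.46 + 0.61 = 16.42.
Posterior ∝ μe^(−9μ) · μ^3e^(−16.42μ) = μ^4e^(−25.42μ), i.e. Gamma(5, 25.42).
Mode = (a−1)/b = 4/25.42 ≈ 0.157.

μ̂_MAP = 0.157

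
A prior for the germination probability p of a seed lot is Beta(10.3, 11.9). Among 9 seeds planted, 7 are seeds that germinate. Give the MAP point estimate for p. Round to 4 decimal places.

Prior: Beta(10.3, 11.9).
Data: 7 successes in 9 trials. The binomial likelihood contributes p^7(1−p)^2, so the posterior is Beta(10.3+7, 11.9+2) = Beta(17.3, 13.9).
For Beta(a, b) with a, b > 1 the mode is (a−1)/(a+b−2) = 16.3/29.2 ≈ 0.5582.

p̂_MAP = 0.5582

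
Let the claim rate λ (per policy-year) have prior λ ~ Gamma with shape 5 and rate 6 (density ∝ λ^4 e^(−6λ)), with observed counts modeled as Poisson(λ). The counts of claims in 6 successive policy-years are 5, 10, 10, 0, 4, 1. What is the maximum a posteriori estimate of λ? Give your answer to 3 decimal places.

Σxᵢ = 5+10+10+0+4+1 = 30, with n = 6.
Posterior ∝ λ^4e^(−6λ) · λ^30e^(−6λ) = λ^34e^(−12λ), i.e. Gamma(shape=35, rate=12).
The mode of a Gamma(a, b) with a ≥ 1 (shape–rate) is (a−1)/b = 34/12 ≈ 2.833.

λ̂_MAP = 2.833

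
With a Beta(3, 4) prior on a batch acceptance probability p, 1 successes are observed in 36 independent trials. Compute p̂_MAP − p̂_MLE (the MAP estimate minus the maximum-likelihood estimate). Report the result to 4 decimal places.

Posterior is Beta(4, 39); MAP = (4−1)/(43−2) = 3/41 ≈ 0.07317.
MLE ignores the prior: p̂_MLE = k/n = 1/36 ≈ 0.02778.
Difference = 3/41 − 1/36 = 67/1476 ≈ 0.0454.

MAP − MLE = 0.0454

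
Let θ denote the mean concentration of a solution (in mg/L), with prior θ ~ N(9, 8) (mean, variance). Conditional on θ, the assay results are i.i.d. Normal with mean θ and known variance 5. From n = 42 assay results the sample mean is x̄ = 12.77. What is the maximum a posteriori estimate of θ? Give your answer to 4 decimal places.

n = 42, x̄ = 12.77.
For a Normal prior and Normal likelihood with known variance, the posterior is Normal; its mode equals its mean, the precision-weighted average.
Prior precision 1/σ₀² = 1/8 = 0.125; data precision n/σ² = 42/5 = 8.4.
θ̂ = (0.125·9 + 8.4·12.77) / (0.125 + 8.4) = 108.393/8.525 = 108393/8525 ≈ 12.7147.

θ̂_MAP = 12.7147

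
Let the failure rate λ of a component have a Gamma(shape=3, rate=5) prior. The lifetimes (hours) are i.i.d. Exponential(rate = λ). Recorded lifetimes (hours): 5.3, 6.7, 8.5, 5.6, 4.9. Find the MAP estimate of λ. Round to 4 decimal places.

λ̂_MAP = 0.1944

The Exponential(rate=λ) likelihood is ∝ λ^n e^(−λΣtᵢ). Here n = 5 and Σtᵢ = 5.3 + 6.7 + 8.5 + 5.6 + 4.9 = 31.
Posterior ∝ λ^2e^(−5λ) · λ^5e^(−31λ) = λ^7e^(−36λ), i.e. Gamma(8, 36).
Mode = (a−1)/b = 7/36 ≈ 0.1944.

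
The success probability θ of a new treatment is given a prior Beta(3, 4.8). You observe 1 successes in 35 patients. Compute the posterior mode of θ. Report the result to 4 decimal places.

Prior: Beta(3, 4.8).
Data: 1 success in 35 trials. The binomial likelihood contributes θ(1−θ)^34, so the posterior is Beta(3+1, 4.8+34) = Beta(4, 38.8).
For Beta(a, b) with a, b > 1 the mode is (a−1)/(a+b−2) = 3/40.8 ≈ 0.0735.

θ̂_MAP = 0.0735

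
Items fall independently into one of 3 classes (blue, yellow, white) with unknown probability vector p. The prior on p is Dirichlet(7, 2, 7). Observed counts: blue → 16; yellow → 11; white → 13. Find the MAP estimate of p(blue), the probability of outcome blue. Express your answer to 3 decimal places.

The posterior is Dirichlet(αᵢ + nᵢ) = Dirichlet(23, 13, 20).
For a Dirichlet(a₁,…,a_K) with all aᵢ > 1, the mode has j-th component (aⱼ − 1)/(Σaᵢ − K).
Here Σaᵢ = 56 and K = 3, so p(blue) = (23 − 1)/(56 − 3) = 22/53 ≈ 0.415.

MAP estimate of p(blue) = 0.415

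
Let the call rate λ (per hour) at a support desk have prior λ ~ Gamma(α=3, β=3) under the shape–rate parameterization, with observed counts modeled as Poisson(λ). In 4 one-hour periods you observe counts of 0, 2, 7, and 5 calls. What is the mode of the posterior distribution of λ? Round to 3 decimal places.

Σxᵢ = 0+2+7+5 = 14, with n = 4.
Posterior ∝ λ^2e^(−3λ) · λ^14e^(−4λ) = λ^16e^(−7λ), i.e. Gamma(shape=17, rate=7).
The mode of a Gamma(a, b) with a ≥ 1 (shape–rate) is (a−1)/b = 16/7 ≈ 2.286.

λ̂_MAP = 2.286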